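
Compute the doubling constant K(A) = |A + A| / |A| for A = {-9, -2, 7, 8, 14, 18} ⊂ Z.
K = |A + A| / |A| = 19/6

Enumerate A + A = {a + b : a, b ∈ A}. With |A| = 6, there are |A|^2 = 36 ordered sum pairs; collecting distinct values, A + A = {-18, -11, -4, -2, -1, 5, 6, 9, 12, 14, 15, 16, 21, 22, 25, 26, 28, 32, 36}, so |A + A| = 19. Thus K = 19/6. For comparison, the minimum possible |A + A| over all 6-element sets is 2·6 − 1 = 11 (so min K = 11/6), attained only by arithmetic progressions.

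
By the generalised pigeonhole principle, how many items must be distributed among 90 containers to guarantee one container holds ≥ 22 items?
n = (22 − 1)·90 + 1 = 1891

By the generalised pigeonhole principle, to guarantee some box contains ≥ r objects we need more than (r − 1) · k objects total. Threshold: n = (r − 1) · k + 1. With r = 22 and k = 90: n = 21 · 90 + 1 = 1890 + 1 = 1891. For n = 1890 = 21 · 90, we can put exactly 21 objects in every box, avoiding 22 in any single one — so 1891 is tight.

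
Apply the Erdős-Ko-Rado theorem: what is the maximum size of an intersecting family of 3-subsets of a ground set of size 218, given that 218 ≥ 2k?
max |F| = C(217, 2) = 23436

Erdős-Ko-Rado (1961): when n ≥ 2k, max |F| = C(n−1, k−1). The bound is attained by the star {A : i ∈ A} for any fixed i ∈ [n]. Here C(218−1, 3−1) = C(217, 2) = 23436.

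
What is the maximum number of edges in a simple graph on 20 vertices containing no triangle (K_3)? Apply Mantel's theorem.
ex(20, K_3) = ⌊20^2/4⌋ = 100

Mantel (1907): a triangle-free graph on n vertices has at most ⌊n^2/4⌋ edges, with equality for the complete bipartite graph K_{⌊n/2⌋, ⌈n/2⌉}. For n = 20: ⌊20^2/4⌋ = ⌊400/4⌋ = 100. The extremal graph is K_{10, 10}, which has 10·10 = 100 edges.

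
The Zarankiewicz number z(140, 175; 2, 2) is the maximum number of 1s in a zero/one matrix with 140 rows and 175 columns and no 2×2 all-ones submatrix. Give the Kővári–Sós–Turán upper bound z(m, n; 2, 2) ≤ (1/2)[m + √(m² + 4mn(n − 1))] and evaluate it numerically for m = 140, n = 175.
z(140, 175; 2, 2) ≤ (1/2)[140 + √(140² + 4·140·175·174)] = (1/2)[140 + √17071600] = 2135.8896

Kővári–Sós–Turán: let r_1, ..., r_140 be the row sums and z = Σ r_i the total number of 1s. Each pair of columns can share at most one row with both entries 1 (else a 2×2 all-ones block appears), so Σ_i C(r_i, 2) ≤ C(175, 2) = 15225. By convexity Σ_i C(r_i, 2) ≥ 140·C(z/140, 2) = z(z − 140)/(2·140), giving z² − 140z − 140·175·174 ≤ 0 and hence z ≤ (1/2)[140 + √(19600 + 4·4263000)] = (1/2)[140 + √17071600] ≈ (1/2)(140 + 4131.7793) = 2135.8896.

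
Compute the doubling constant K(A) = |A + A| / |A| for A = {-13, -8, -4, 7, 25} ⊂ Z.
K = |A + A| / |A| = 15/5 = 3

Enumerate A + A = {a + b : a, b ∈ A}. With |A| = 5, there are |A|^2 = 25 ordered sum pairs; collecting distinct values, A + A = {-26, -21, -17, -16, -12, -8, -6, -1, 3, 12, 14, 17, 21, 32, 50}, so |A + A| = 15. Thus K = 15/5 = 3. For comparison, the minimum possible |A + A| over all 5-element sets is 2·5 − 1 = 9 (so min K = 9/5), attained only by arithmetic progressions.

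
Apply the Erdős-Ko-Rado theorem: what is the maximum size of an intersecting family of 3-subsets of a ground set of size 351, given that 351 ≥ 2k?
max |F| = C(350, 2) = 61075

The Erdős-Ko-Rado theorem states: for n ≥ 2k, an intersecting family of k-subsets of an n-element set has size at most C(n − 1, k − 1), with equality for 'star' families {A ⊆ [n] : |A| = k, i ∈ A} (fix an element i). For n = 351, k = 3: C(350, 2) = 61075.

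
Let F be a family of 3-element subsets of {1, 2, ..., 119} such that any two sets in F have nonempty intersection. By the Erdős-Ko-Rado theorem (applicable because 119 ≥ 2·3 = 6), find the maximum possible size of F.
max |F| = C(118, 2) = 6903

The Erdős-Ko-Rado theorem states: for n ≥ 2k, an intersecting family of k-subsets of an n-element set has size at most C(n − 1, k − 1), with equality for 'star' families {A ⊆ [n] : |A| = k, i ∈ A} (fix an element i). For n = 119, k = 3: C(118, 2) = 6903.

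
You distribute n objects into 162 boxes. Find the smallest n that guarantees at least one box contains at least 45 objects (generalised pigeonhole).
n = (45 − 1)·162 + 1 = 7129

By the generalised pigeonhole principle, to guarantee some box contains ≥ r objects we need more than (r − 1) · k objects total. Threshold: n = (r − 1) · k + 1. With r = 45 and k = 162: n = 44 · 162 + 1 = 7128 + 1 = 7129. For n = 7128 = 44 · 162, we can put exactly 44 objects in every box, avoiding 45 in any single one — so 7129 is tight.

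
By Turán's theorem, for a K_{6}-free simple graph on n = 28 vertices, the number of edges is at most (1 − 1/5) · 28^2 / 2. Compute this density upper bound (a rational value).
Turán density bound = (4/5) · 28^2/2 = 1568/5 ≈ 313.6

Turán's theorem: ex(n, K_{r+1}) is achieved by the complete r-partite Turán graph T(n, r) with parts as balanced as possible, and is at most (1 − 1/r) · n^2/2. For r = 5, n = 28: the density bound is (4/5) · 784/2 = 1568/5 ≈ 313.6. The integer-valued extremum is e(T(28, 5)) = 313, which is strictly less than the density bound 1568/5 since 5 ∤ 28 (the parts of T(28, 5) cannot all be equal).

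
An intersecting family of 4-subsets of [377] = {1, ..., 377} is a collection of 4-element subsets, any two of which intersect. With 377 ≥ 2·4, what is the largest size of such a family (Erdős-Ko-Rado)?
max |F| = C(376, 3) = 8789000

Erdős-Ko-Rado (1961): when n ≥ 2k, max |F| = C(n−1, k−1). The bound is attained by the star {A : i ∈ A} for any fixed i ∈ [n]. Here C(377−1, 4−1) = C(376, 3) = 8789000.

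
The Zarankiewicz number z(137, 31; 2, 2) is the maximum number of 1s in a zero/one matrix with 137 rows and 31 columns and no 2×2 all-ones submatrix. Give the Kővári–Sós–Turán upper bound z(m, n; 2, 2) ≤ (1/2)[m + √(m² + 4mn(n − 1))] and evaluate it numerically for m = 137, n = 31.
z(137, 31; 2, 2) ≤ (1/2)[137 + √(137² + 4·137·31·30)] = (1/2)[137 + √528409] = 431.9587

Kővári–Sós–Turán: let r_1, ..., r_137 be the row sums and z = Σ r_i the total number of 1s. Each pair of columns can share at most one row with both entries 1 (else a 2×2 all-ones block appears), so Σ_i C(r_i, 2) ≤ C(31, 2) = 465. By convexity Σ_i C(r_i, 2) ≥ 137·C(z/137, 2) = z(z − 137)/(2·137), giving z² − 137z − 137·31·30 ≤ 0 and hence z ≤ (1/2)[137 + √(18769 + 4·127410)] = (1/2)[137 + √528409] ≈ (1/2)(137 + 726.9175) = 431.9587.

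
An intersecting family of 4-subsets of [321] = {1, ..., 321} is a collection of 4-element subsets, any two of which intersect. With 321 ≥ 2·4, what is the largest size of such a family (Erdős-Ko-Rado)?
max |F| = C(320, 3) = 5410240

The Erdős-Ko-Rado theorem states: for n ≥ 2k, an intersecting family of k-subsets of an n-element set has size at most C(n − 1, k − 1), with equality for 'star' families {A ⊆ [n] : |A| = k, i ∈ A} (fix an element i). For n = 321, k = 4: C(320, 3) = 5410240.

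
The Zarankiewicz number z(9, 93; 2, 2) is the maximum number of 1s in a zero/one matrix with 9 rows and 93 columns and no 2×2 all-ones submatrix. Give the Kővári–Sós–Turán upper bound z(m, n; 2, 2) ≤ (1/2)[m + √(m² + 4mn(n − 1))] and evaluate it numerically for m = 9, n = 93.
z(9, 93; 2, 2) ≤ (1/2)[9 + √(9² + 4·9·93·92)] = (1/2)[9 + √308097] = 282.0324

Kővári–Sós–Turán: let r_1, ..., r_9 be the row sums and z = Σ r_i the total number of 1s. Each pair of columns can share at most one row with both entries 1 (else a 2×2 all-ones block appears), so Σ_i C(r_i, 2) ≤ C(93, 2) = 4278. By convexity Σ_i C(r_i, 2) ≥ 9·C(z/9, 2) = z(z − 9)/(2·9), giving z² − 9z − 9·93·92 ≤ 0 and hence z ≤ (1/2)[9 + √(81 + 4·77004)] = (1/2)[9 + √308097] ≈ (1/2)(9 + 555.0649) = 282.0324.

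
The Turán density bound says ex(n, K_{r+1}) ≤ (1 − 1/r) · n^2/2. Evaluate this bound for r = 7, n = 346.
Turán density bound = (6/7) · 346^2/2 = 359148/7 ≈ 51306.8571

Turán's theorem: ex(n, K_{r+1}) is achieved by the complete r-partite Turán graph T(n, r) with parts as balanced as possible, and is at most (1 − 1/r) · n^2/2. For r = 7, n = 346: the density bound is (6/7) · 119716/2 = 359148/7 ≈ 51306.8571. The integer-valued extremum is e(T(346, 7)) = 51306, which is strictly less than the density bound 359148/7 since 7 ∤ 346 (the parts of T(346, 7) cannot all be equal).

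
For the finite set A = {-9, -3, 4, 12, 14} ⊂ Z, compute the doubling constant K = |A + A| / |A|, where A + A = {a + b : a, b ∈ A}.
K = |A + A| / |A| = 15/5 = 3

Enumerate A + A = {a + b : a, b ∈ A}. With |A| = 5, there are |A|^2 = 25 ordered sum pairs; collecting distinct values, A + A = {-18, -12, -6, -5, 1, 3, 5, 8, 9, 11, 16, 18, 24, 26, 28}, so |A + A| = 15. Thus K = 15/5 = 3. For comparison, the minimum possible |A + A| over all 5-element sets is 2·5 − 1 = 9 (so min K = 9/5), attained only by arithmetic progressions.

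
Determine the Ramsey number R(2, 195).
R(2, 195) = 195

R(2, k) = k for all k ≥ 2: in a 2-colouring of K_k, either some edge is red (a red K_2) or all edges are blue (a blue K_k). And K_{194} coloured all-blue has no blue K_195, so R(2, 195) > 194. Hence R(2, 195) = 195.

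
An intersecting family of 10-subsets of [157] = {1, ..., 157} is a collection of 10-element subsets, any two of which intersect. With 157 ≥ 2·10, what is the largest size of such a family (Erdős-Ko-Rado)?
max |F| = C(156, 9) = 119196963871700

Erdős-Ko-Rado (1961): when n ≥ 2k, max |F| = C(n−1, k−1). The bound is attained by the star {A : i ∈ A} for any fixed i ∈ [n]. Here C(157−1, 10−1) = C(156, 9) = 119196963871700.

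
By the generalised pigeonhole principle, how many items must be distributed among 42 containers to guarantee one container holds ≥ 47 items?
n = (47 − 1)·42 + 1 = 1933

By the generalised pigeonhole principle, to guarantee some box contains ≥ r objects we need more than (r − 1) · k objects total. Threshold: n = (r − 1) · k + 1. With r = 47 and k = 42: n = 46 · 42 + 1 = 1932 + 1 = 1933. For n = 1932 = 46 · 42, we can put exactly 46 objects in every box, avoiding 47 in any single one — so 1933 is tight.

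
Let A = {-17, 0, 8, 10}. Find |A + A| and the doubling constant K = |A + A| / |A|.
K = |A + A| / |A| = 10/4 = 5/2

Enumerate A + A = {a + b : a, b ∈ A}. With |A| = 4, there are |A|^2 = 16 ordered sum pairs; collecting distinct values, A + A = {-34, -17, -9, -7, 0, 8, 10, 16, 18, 20}, so |A + A| = 10. Thus K = 10/4 = 5/2. For comparison, the minimum possible |A + A| over all 4-element sets is 2·4 − 1 = 7 (so min K = 7/4), attained only by arithmetic progressions.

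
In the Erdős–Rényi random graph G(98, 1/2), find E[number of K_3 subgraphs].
E[# K_3] = C(98, 3) · (1/2)^C(3, 2) = 152096 / 2^3 = 19012

For each 3-subset S of vertices (there are C(98, 3) = 152096 such S), let X_S = 1 if S induces a K_3 (all C(3, 2) = 3 edges present). Then P(X_S = 1) = (1/2)^3 = 1/8. By linearity of expectation, E[# K_3] = C(98, 3) · (1/2)^3 = 152096 / 8 = 19012.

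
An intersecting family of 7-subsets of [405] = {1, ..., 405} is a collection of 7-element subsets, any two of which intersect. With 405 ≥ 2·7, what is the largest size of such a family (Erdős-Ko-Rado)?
max |F| = C(404, 6) = 5817779105320

The Erdős-Ko-Rado theorem states: for n ≥ 2k, an intersecting family of k-subsets of an n-element set has size at most C(n − 1, k − 1), with equality for 'star' families {A ⊆ [n] : |A| = k, i ∈ A} (fix an element i). For n = 405, k = 7: C(404, 6) = 5817779105320.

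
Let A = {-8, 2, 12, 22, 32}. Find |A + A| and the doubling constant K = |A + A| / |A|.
K = |A + A| / |A| = 9/5

Enumerate A + A = {a + b : a, b ∈ A}. With |A| = 5, there are |A|^2 = 25 ordered sum pairs; collecting distinct values, A + A = {-16, -6, 4, 14, 24, 34, 44, 54, 64}, so |A + A| = 9. Thus K = 9/5. Here |A + A| = 2|A| − 1 = 9, the minimum possible — so K = 9/5 is minimal, which holds iff A is an arithmetic progression.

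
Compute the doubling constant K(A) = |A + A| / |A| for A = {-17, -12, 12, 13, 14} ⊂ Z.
K = |A + A| / |A| = 14/5

Enumerate A + A = {a + b : a, b ∈ A}. With |A| = 5, there are |A|^2 = 25 ordered sum pairs; collecting distinct values, A + A = {-34, -29, -24, -5, -4, -3, 0, 1, 2, 24, 25, 26, 27, 28}, so |A + A| = 14. Thus K = 14/5. For comparison, the minimum possible |A + A| over all 5-element sets is 2·5 − 1 = 9 (so min K = 9/5), attained only by arithmetic progressions.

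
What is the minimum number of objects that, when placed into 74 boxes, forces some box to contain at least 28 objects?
n = (28 − 1)·74 + 1 = 1999

By the generalised pigeonhole principle, to guarantee some box contains ≥ r objects we need more than (r − 1) · k objects total. Threshold: n = (r − 1) · k + 1. With r = 28 and k = 74: n = 27 · 74 + 1 = 1998 + 1 = 1999. For n = 1998 = 27 · 74, we can put exactly 27 objects in every box, avoiding 28 in any single one — so 1999 is tight.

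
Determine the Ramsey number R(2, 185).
R(2, 185) = 185

R(2, k) = k for all k ≥ 2: in a 2-colouring of K_k, either some edge is red (a red K_2) or all edges are blue (a blue K_k). And K_{184} coloured all-blue has no blue K_185, so R(2, 185) > 184. Hence R(2, 185) = 185.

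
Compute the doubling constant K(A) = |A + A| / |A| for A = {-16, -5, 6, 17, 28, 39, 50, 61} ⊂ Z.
K = |A + A| / |A| = 15/8

Enumerate A + A = {a + b : a, b ∈ A}. With |A| = 8, there are |A|^2 = 64 ordered sum pairs; collecting distinct values, A + A = {-32, -21, -10, 1, 12, 23, 34, 45, 56, 67, 78, 89, 100, 111, 122}, so |A + A| = 15. Thus K = 15/8. Here |A + A| = 2|A| − 1 = 15, the minimum possible — so K = 15/8 is minimal, which holds iff A is an arithmetic progression.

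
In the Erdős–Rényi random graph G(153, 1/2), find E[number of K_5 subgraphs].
E[# K_5] = C(153, 5) · (1/2)^C(5, 2) = 654045930 / 2^10 = 327022965/512 ≈ 638716.728516

For each 5-subset S of vertices (there are C(153, 5) = 654045930 such S), let X_S = 1 if S induces a K_5 (all C(5, 2) = 10 edges present). Then P(X_S = 1) = (1/2)^10 = 1/1024. By linearity of expectation, E[# K_5] = C(153, 5) · (1/2)^10 = 654045930 / 1024 = 327022965/512 ≈ 638716.728516.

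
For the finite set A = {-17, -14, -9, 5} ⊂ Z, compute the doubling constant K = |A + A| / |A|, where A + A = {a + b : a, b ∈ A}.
K = |A + A| / |A| = 10/4 = 5/2

Enumerate A + A = {a + b : a, b ∈ A}. With |A| = 4, there are |A|^2 = 16 ordered sum pairs; collecting distinct values, A + A = {-34, -31, -28, -26, -23, -18, -12, -9, -4, 10}, so |A + A| = 10. Thus K = 10/4 = 5/2. For comparison, the minimum possible |A + A| over all 4-element sets is 2·4 − 1 = 7 (so min K = 7/4), attained only by arithmetic progressions.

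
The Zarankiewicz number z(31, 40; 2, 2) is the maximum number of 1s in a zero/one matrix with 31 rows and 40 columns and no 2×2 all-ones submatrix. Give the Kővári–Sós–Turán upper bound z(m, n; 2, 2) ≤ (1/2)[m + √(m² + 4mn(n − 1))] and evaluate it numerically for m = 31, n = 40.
z(31, 40; 2, 2) ≤ (1/2)[31 + √(31² + 4·31·40·39)] = (1/2)[31 + √194401] = 235.9546

Kővári–Sós–Turán: let r_1, ..., r_31 be the row sums and z = Σ r_i the total number of 1s. Each pair of columns can share at most one row with both entries 1 (else a 2×2 all-ones block appears), so Σ_i C(r_i, 2) ≤ C(40, 2) = 780. By convexity Σ_i C(r_i, 2) ≥ 31·C(z/31, 2) = z(z − 31)/(2·31), giving z² − 31z − 31·40·39 ≤ 0 and hence z ≤ (1/2)[31 + √(961 + 4·48360)] = (1/2)[31 + √194401] ≈ (1/2)(31 + 440.9093) = 235.9546.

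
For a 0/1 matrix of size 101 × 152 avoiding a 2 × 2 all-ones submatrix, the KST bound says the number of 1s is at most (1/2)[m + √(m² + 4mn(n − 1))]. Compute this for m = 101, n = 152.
z(101, 152; 2, 2) ≤ (1/2)[101 + √(101² + 4·101·152·151)] = (1/2)[101 + √9282809] = 1573.8851

Kővári–Sós–Turán: let r_1, ..., r_101 be the row sums and z = Σ r_i the total number of 1s. Each pair of columns can share at most one row with both entries 1 (else a 2×2 all-ones block appears), so Σ_i C(r_i, 2) ≤ C(152, 2) = 11476. By convexity Σ_i C(r_i, 2) ≥ 101·C(z/101, 2) = z(z − 101)/(2·101), giving z² − 101z − 101·152·151 ≤ 0 and hence z ≤ (1/2)[101 + √(10201 + 4·2318152)] = (1/2)[101 + √9282809] ≈ (1/2)(101 + 3046.7703) = 1573.8851.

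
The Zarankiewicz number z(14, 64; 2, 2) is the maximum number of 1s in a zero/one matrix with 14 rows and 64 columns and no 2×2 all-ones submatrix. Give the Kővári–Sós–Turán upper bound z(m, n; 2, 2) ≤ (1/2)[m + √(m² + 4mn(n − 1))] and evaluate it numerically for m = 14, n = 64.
z(14, 64; 2, 2) ≤ (1/2)[14 + √(14² + 4·14·64·63)] = (1/2)[14 + √225988] = 244.691

Kővári–Sós–Turán: let r_1, ..., r_14 be the row sums and z = Σ r_i the total number of 1s. Each pair of columns can share at most one row with both entries 1 (else a 2×2 all-ones block appears), so Σ_i C(r_i, 2) ≤ C(64, 2) = 2016. By convexity Σ_i C(r_i, 2) ≥ 14·C(z/14, 2) = z(z − 14)/(2·14), giving z² − 14z − 14·64·63 ≤ 0 and hence z ≤ (1/2)[14 + √(196 + 4·56448)] = (1/2)[14 + √225988] ≈ (1/2)(14 + 475.382) = 244.691.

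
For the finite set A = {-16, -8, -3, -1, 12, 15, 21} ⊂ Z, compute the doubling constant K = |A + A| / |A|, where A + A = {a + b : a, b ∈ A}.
K = |A + A| / |A| = 27/7

Enumerate A + A = {a + b : a, b ∈ A}. With |A| = 7, there are |A|^2 = 49 ordered sum pairs; collecting distinct values, A + A = {-32, -24, -19, -17, -16, -11, -9, -6, -4, -2, -1, 4, 5, 7, 9, 11, 12, 13, 14, 18, 20, 24, 27, 30, 33, 36, 42}, so |A + A| = 27. Thus K = 27/7. For comparison, the minimum possible |A + A| over all 7-element sets is 2·7 − 1 = 13 (so min K = 13/7), attained only by arithmetic progressions.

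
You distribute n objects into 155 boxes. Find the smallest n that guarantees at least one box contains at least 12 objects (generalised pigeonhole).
n = (12 − 1)·155 + 1 = 1706

By the generalised pigeonhole principle, to guarantee some box contains ≥ r objects we need more than (r − 1) · k objects total. Threshold: n = (r − 1) · k + 1. With r = 12 and k = 155: n = 11 · 155 + 1 = 1705 + 1 = 1706. For n = 1705 = 11 · 155, we can put exactly 11 objects in every box, avoiding 12 in any single one — so 1706 is tight.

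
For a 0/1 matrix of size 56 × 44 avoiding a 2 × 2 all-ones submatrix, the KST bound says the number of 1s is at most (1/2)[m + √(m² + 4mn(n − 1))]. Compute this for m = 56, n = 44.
z(56, 44; 2, 2) ≤ (1/2)[56 + √(56² + 4·56·44·43)] = (1/2)[56 + √426944] = 354.7048

Kővári–Sós–Turán: let r_1, ..., r_56 be the row sums and z = Σ r_i the total number of 1s. Each pair of columns can share at most one row with both entries 1 (else a 2×2 all-ones block appears), so Σ_i C(r_i, 2) ≤ C(44, 2) = 946. By convexity Σ_i C(r_i, 2) ≥ 56·C(z/56, 2) = z(z − 56)/(2·56), giving z² − 56z − 56·44·43 ≤ 0 and hence z ≤ (1/2)[56 + √(3136 + 4·105952)] = (1/2)[56 + √426944] ≈ (1/2)(56 + 653.4095) = 354.7048.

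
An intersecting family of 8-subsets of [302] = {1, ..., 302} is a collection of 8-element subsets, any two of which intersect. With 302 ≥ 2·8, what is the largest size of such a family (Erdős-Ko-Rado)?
max |F| = C(301, 7) = 41401382408100

The Erdős-Ko-Rado theorem states: for n ≥ 2k, an intersecting family of k-subsets of an n-element set has size at most C(n − 1, k − 1), with equality for 'star' families {A ⊆ [n] : |A| = k, i ∈ A} (fix an element i). For n = 302, k = 8: C(301, 7) = 41401382408100.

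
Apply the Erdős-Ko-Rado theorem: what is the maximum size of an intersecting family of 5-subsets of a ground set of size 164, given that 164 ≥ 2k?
max |F| = C(163, 4) = 28342440

Erdős-Ko-Rado (1961): when n ≥ 2k, max |F| = C(n−1, k−1). The bound is attained by the star {A : i ∈ A} for any fixed i ∈ [n]. Here C(164−1, 5−1) = C(163, 4) = 28342440.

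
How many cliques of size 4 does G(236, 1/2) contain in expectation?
E[# K_4] = C(236, 4) · (1/2)^C(4, 2) = 125991255 / 2^6 = 1968613.359375

For each 4-subset S of vertices (there are C(236, 4) = 125991255 such S), let X_S = 1 if S induces a K_4 (all C(4, 2) = 6 edges present). Then P(X_S = 1) = (1/2)^6 = 1/64. By linearity of expectation, E[# K_4] = C(236, 4) · (1/2)^6 = 125991255 / 64 = 1968613.359375.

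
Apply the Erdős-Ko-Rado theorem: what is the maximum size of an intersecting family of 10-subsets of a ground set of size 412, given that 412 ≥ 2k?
max |F| = C(411, 9) = 844321783248562905

Erdős-Ko-Rado (1961): when n ≥ 2k, max |F| = C(n−1, k−1). The bound is attained by the star {A : i ∈ A} for any fixed i ∈ [n]. Here C(412−1, 10−1) = C(411, 9) = 844321783248562905.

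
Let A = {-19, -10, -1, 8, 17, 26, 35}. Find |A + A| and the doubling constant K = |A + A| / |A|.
K = |A + A| / |A| = 13/7

Enumerate A + A = {a + b : a, b ∈ A}. With |A| = 7, there are |A|^2 = 49 ordered sum pairs; collecting distinct values, A + A = {-38, -29, -20, -11, -2, 7, 16, 25, 34, 43, 52, 61, 70}, so |A + A| = 13. Thus K = 13/7. Here |A + A| = 2|A| − 1 = 13, the minimum possible — so K = 13/7 is minimal, which holds iff A is an arithmetic progression.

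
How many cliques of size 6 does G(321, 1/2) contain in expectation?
E[# K_6] = C(321, 6) · (1/2)^C(6, 2) = 1449728451424 / 2^15 = 45304014107/1024 ≈ 44242201.276367

For each 6-subset S of vertices (there are C(321, 6) = 1449728451424 such S), let X_S = 1 if S induces a K_6 (all C(6, 2) = 15 edges present). Then P(X_S = 1) = (1/2)^15 = 1/32768. By linearity of expectation, E[# K_6] = C(321, 6) · (1/2)^15 = 1449728451424 / 32768 = 45304014107/1024 ≈ 44242201.276367.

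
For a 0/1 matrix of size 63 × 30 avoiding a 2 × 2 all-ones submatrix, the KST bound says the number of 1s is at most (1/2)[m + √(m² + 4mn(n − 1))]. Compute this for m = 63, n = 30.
z(63, 30; 2, 2) ≤ (1/2)[63 + √(63² + 4·63·30·29)] = (1/2)[63 + √223209] = 267.725

Kővári–Sós–Turán: let r_1, ..., r_63 be the row sums and z = Σ r_i the total number of 1s. Each pair of columns can share at most one row with both entries 1 (else a 2×2 all-ones block appears), so Σ_i C(r_i, 2) ≤ C(30, 2) = 435. By convexity Σ_i C(r_i, 2) ≥ 63·C(z/63, 2) = z(z − 63)/(2·63), giving z² − 63z − 63·30·29 ≤ 0 and hence z ≤ (1/2)[63 + √(3969 + 4·54810)] = (1/2)[63 + √223209] ≈ (1/2)(63 + 472.45) = 267.725.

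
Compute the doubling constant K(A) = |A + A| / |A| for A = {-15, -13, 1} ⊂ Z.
K = |A + A| / |A| = 6/3 = 2

Enumerate A + A = {a + b : a, b ∈ A}. With |A| = 3, there are |A|^2 = 9 ordered sum pairs; collecting distinct values, A + A = {-30, -28, -26, -14, -12, 2}, so |A + A| = 6. Thus K = 6/3 = 2. For comparison, the minimum possible |A + A| over all 3-element sets is 2·3 − 1 = 5 (so min K = 5/3), attained only by arithmetic progressions.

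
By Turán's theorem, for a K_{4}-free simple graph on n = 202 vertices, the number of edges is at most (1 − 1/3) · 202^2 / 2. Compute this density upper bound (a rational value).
Turán density bound = (2/3) · 202^2/2 = 40804/3 ≈ 13601.3333

Turán's theorem: ex(n, K_{r+1}) is achieved by the complete r-partite Turán graph T(n, r) with parts as balanced as possible, and is at most (1 − 1/r) · n^2/2. For r = 3, n = 202: the density bound is (2/3) · 40804/2 = 40804/3 ≈ 13601.3333. The integer-valued extremum is e(T(202, 3)) = 13601, which is strictly less than the density bound 40804/3 since 3 ∤ 202 (the parts of T(202, 3) cannot all be equal).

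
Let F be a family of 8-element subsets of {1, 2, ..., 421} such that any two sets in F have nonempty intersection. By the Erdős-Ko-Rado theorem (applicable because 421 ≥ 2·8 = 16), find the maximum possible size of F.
max |F| = C(420, 7) = 434997621321120

The Erdős-Ko-Rado theorem states: for n ≥ 2k, an intersecting family of k-subsets of an n-element set has size at most C(n − 1, k − 1), with equality for 'star' families {A ⊆ [n] : |A| = k, i ∈ A} (fix an element i). For n = 421, k = 8: C(420, 7) = 434997621321120.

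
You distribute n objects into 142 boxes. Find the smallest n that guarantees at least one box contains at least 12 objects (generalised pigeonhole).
n = (12 − 1)·142 + 1 = 1563

By the generalised pigeonhole principle, to guarantee some box contains ≥ r objects we need more than (r − 1) · k objects total. Threshold: n = (r − 1) · k + 1. With r = 12 and k = 142: n = 11 · 142 + 1 = 1562 + 1 = 1563. For n = 1562 = 11 · 142, we can put exactly 11 objects in every box, avoiding 12 in any single one — so 1563 is tight.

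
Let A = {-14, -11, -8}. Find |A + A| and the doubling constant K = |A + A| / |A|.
K = |A + A| / |A| = 5/3

Enumerate A + A = {a + b : a, b ∈ A}. With |A| = 3, there are |A|^2 = 9 ordered sum pairs; collecting distinct values, A + A = {-28, -25, -22, -19, -16}, so |A + A| = 5. Thus K = 5/3. Here |A + A| = 2|A| − 1 = 5, the minimum possible — so K = 5/3 is minimal, which holds iff A is an arithmetic progression.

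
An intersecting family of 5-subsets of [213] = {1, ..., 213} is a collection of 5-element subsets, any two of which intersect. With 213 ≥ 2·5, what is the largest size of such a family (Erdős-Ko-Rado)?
max |F| = C(212, 4) = 81803645

The Erdős-Ko-Rado theorem states: for n ≥ 2k, an intersecting family of k-subsets of an n-element set has size at most C(n − 1, k − 1), with equality for 'star' families {A ⊆ [n] : |A| = k, i ∈ A} (fix an element i). For n = 213, k = 5: C(212, 4) = 81803645.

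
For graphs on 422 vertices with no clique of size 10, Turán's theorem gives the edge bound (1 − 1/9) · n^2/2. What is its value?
Turán density bound = (8/9) · 422^2/2 = 712336/9 ≈ 79148.4444

Turán's theorem: ex(n, K_{r+1}) is achieved by the complete r-partite Turán graph T(n, r) with parts as balanced as possible, and is at most (1 − 1/r) · n^2/2. For r = 9, n = 422: the density bound is (8/9) · 178084/2 = 712336/9 ≈ 79148.4444. The integer-valued extremum is e(T(422, 9)) = 79148, which is strictly less than the density bound 712336/9 since 9 ∤ 422 (the parts of T(422, 9) cannot all be equal).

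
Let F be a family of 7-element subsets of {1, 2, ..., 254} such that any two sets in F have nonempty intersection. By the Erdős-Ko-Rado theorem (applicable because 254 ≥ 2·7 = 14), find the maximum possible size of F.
max |F| = C(253, 6) = 343125759900

The Erdős-Ko-Rado theorem states: for n ≥ 2k, an intersecting family of k-subsets of an n-element set has size at most C(n − 1, k − 1), with equality for 'star' families {A ⊆ [n] : |A| = k, i ∈ A} (fix an element i). For n = 254, k = 7: C(253, 6) = 343125759900.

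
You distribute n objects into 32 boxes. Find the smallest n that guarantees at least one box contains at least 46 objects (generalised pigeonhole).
n = (46 − 1)·32 + 1 = 1441

By the generalised pigeonhole principle, to guarantee some box contains ≥ r objects we need more than (r − 1) · k objects total. Threshold: n = (r − 1) · k + 1. With r = 46 and k = 32: n = 45 · 32 + 1 = 1440 + 1 = 1441. For n = 1440 = 45 · 32, we can put exactly 45 objects in every box, avoiding 46 in any single one — so 1441 is tight.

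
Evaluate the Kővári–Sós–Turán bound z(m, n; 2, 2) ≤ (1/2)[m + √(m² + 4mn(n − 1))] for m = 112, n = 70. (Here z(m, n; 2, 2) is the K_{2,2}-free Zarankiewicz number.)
z(112, 70; 2, 2) ≤ (1/2)[112 + √(112² + 4·112·70·69)] = (1/2)[112 + √2176384] = 793.6286

Kővári–Sós–Turán: let r_1, ..., r_112 be the row sums and z = Σ r_i the total number of 1s. Each pair of columns can share at most one row with both entries 1 (else a 2×2 all-ones block appears), so Σ_i C(r_i, 2) ≤ C(70, 2) = 2415. By convexity Σ_i C(r_i, 2) ≥ 112·C(z/112, 2) = z(z − 112)/(2·112), giving z² − 112z − 112·70·69 ≤ 0 and hence z ≤ (1/2)[112 + √(12544 + 4·540960)] = (1/2)[112 + √2176384] ≈ (1/2)(112 + 1475.2573) = 793.6286.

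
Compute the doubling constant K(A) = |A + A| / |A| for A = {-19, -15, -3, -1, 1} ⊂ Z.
K = |A + A| / |A| = 13/5

Enumerate A + A = {a + b : a, b ∈ A}. With |A| = 5, there are |A|^2 = 25 ordered sum pairs; collecting distinct values, A + A = {-38, -34, -30, -22, -20, -18, -16, -14, -6, -4, -2, 0, 2}, so |A + A| = 13. Thus K = 13/5. For comparison, the minimum possible |A + A| over all 5-element sets is 2·5 − 1 = 9 (so min K = 9/5), attained only by arithmetic progressions.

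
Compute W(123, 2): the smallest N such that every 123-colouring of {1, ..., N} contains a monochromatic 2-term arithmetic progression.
W(123, 2) = 123 + 1 = 124

A 2-term AP is any pair of integers, so a monochromatic 2-AP exists iff some colour is used at least twice. With 123 colours, the colouring i ↦ i on {1, ..., 123} uses each colour once, avoiding any monochromatic pair, so W(123, 2) > 123. For {1, ..., 124}, pigeonhole forces two integers of the same colour, which form a monochromatic 2-AP. Hence W(123, 2) = 124.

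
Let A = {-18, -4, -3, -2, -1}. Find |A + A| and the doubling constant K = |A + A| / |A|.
K = |A + A| / |A| = 12/5

Enumerate A + A = {a + b : a, b ∈ A}. With |A| = 5, there are |A|^2 = 25 ordered sum pairs; collecting distinct values, A + A = {-36, -22, -21, -20, -19, -8, -7, -6, -5, -4, -3, -2}, so |A + A| = 12. Thus K = 12/5. For comparison, the minimum possible |A + A| over all 5-element sets is 2·5 − 1 = 9 (so min K = 9/5), attained only by arithmetic progressions.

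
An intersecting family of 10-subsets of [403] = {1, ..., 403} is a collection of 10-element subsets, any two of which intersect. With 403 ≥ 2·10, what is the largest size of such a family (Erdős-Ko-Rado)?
max |F| = C(402, 9) = 690402510704386700

Erdős-Ko-Rado (1961): when n ≥ 2k, max |F| = C(n−1, k−1). The bound is attained by the star {A : i ∈ A} for any fixed i ∈ [n]. Here C(403−1, 10−1) = C(402, 9) = 690402510704386700.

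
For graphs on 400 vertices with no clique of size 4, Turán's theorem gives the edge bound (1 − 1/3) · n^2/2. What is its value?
Turán density bound = (2/3) · 400^2/2 = 160000/3 ≈ 53333.3333

Turán's theorem: ex(n, K_{r+1}) is achieved by the complete r-partite Turán graph T(n, r) with parts as balanced as possible, and is at most (1 − 1/r) · n^2/2. For r = 3, n = 400: the density bound is (2/3) · 160000/2 = 160000/3 ≈ 53333.3333. The integer-valued extremum is e(T(400, 3)) = 53333, which is strictly less than the density bound 160000/3 since 3 ∤ 400 (the parts of T(400, 3) cannot all be equal).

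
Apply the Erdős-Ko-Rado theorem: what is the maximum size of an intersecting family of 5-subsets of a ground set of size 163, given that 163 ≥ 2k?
max |F| = C(162, 4) = 27646920

Erdős-Ko-Rado (1961): when n ≥ 2k, max |F| = C(n−1, k−1). The bound is attained by the star {A : i ∈ A} for any fixed i ∈ [n]. Here C(163−1, 5−1) = C(162, 4) = 27646920.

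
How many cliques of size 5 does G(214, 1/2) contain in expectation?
E[# K_5] = C(214, 5) · (1/2)^C(5, 2) = 3568204542 / 2^10 = 1784102271/512 ≈ 3484574.748047

For each 5-subset S of vertices (there are C(214, 5) = 3568204542 such S), let X_S = 1 if S induces a K_5 (all C(5, 2) = 10 edges present). Then P(X_S = 1) = (1/2)^10 = 1/1024. By linearity of expectation, E[# K_5] = C(214, 5) · (1/2)^10 = 3568204542 / 1024 = 1784102271/512 ≈ 3484574.748047.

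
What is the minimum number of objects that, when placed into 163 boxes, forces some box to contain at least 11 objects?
n = (11 − 1)·163 + 1 = 1631

By the generalised pigeonhole principle, to guarantee some box contains ≥ r objects we need more than (r − 1) · k objects total. Threshold: n = (r − 1) · k + 1. With r = 11 and k = 163: n = 10 · 163 + 1 = 1630 + 1 = 1631. For n = 1630 = 10 · 163, we can put exactly 10 objects in every box, avoiding 11 in any single one — so 1631 is tight.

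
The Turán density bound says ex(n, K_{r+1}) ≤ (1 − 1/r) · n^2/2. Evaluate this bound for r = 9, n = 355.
Turán density bound = (8/9) · 355^2/2 = 504100/9 ≈ 56011.1111

Turán's theorem: ex(n, K_{r+1}) is achieved by the complete r-partite Turán graph T(n, r) with parts as balanced as possible, and is at most (1 − 1/r) · n^2/2. For r = 9, n = 355: the density bound is (8/9) · 126025/2 = 504100/9 ≈ 56011.1111. The integer-valued extremum is e(T(355, 9)) = 56010, which is strictly less than the density bound 504100/9 since 9 ∤ 355 (the parts of T(355, 9) cannot all be equal).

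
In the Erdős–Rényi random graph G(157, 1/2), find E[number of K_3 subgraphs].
E[# K_3] = C(157, 3) · (1/2)^C(3, 2) = 632710 / 2^3 = 316355/4 = 79088.75

For each 3-subset S of vertices (there are C(157, 3) = 632710 such S), let X_S = 1 if S induces a K_3 (all C(3, 2) = 3 edges present). Then P(X_S = 1) = (1/2)^3 = 1/8. By linearity of expectation, E[# K_3] = C(157, 3) · (1/2)^3 = 632710 / 8 = 316355/4 = 79088.75.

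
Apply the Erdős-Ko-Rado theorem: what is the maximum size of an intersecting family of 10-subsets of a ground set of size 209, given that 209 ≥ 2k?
max |F| = C(208, 9) = 1684982353074800

Erdős-Ko-Rado (1961): when n ≥ 2k, max |F| = C(n−1, k−1). The bound is attained by the star {A : i ∈ A} for any fixed i ∈ [n]. Here C(209−1, 10−1) = C(208, 9) = 1684982353074800.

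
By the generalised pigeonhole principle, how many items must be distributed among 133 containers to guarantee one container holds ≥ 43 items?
n = (43 − 1)·133 + 1 = 5587

By the generalised pigeonhole principle, to guarantee some box contains ≥ r objects we need more than (r − 1) · k objects total. Threshold: n = (r − 1) · k + 1. With r = 43 and k = 133: n = 42 · 133 + 1 = 5586 + 1 = 5587. For n = 5586 = 42 · 133, we can put exactly 42 objects in every box, avoiding 43 in any single one — so 5587 is tight.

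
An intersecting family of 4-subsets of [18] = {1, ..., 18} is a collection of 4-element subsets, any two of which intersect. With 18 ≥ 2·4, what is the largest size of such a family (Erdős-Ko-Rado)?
max |F| = C(17, 3) = 680

Erdős-Ko-Rado (1961): when n ≥ 2k, max |F| = C(n−1, k−1). The bound is attained by the star {A : i ∈ A} for any fixed i ∈ [n]. Here C(18−1, 4−1) = C(17, 3) = 680.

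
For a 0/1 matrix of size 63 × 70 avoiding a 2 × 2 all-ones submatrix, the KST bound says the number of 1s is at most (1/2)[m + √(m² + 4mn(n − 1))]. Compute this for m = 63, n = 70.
z(63, 70; 2, 2) ≤ (1/2)[63 + √(63² + 4·63·70·69)] = (1/2)[63 + √1221129] = 584.0235

Kővári–Sós–Turán: let r_1, ..., r_63 be the row sums and z = Σ r_i the total number of 1s. Each pair of columns can share at most one row with both entries 1 (else a 2×2 all-ones block appears), so Σ_i C(r_i, 2) ≤ C(70, 2) = 2415. By convexity Σ_i C(r_i, 2) ≥ 63·C(z/63, 2) = z(z − 63)/(2·63), giving z² − 63z − 63·70·69 ≤ 0 and hence z ≤ (1/2)[63 + √(3969 + 4·304290)] = (1/2)[63 + √1221129] ≈ (1/2)(63 + 1105.0471) = 584.0235.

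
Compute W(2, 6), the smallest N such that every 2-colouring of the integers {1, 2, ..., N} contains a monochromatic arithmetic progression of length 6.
W(2, 6) = 1132

W(2, 6) = 1132. The lower bound W(2, 6) > 1131 comes from an explicit good 2-colouring of [1, 1131]; the upper bound W(2, 6) ≤ 1132 was verified by exhaustive search over 2-colourings of [1, 1132].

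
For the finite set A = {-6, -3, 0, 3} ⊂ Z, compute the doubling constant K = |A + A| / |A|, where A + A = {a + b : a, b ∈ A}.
K = |A + A| / |A| = 7/4

Enumerate A + A = {a + b : a, b ∈ A}. With |A| = 4, there are |A|^2 = 16 ordered sum pairs; collecting distinct values, A + A = {-12, -9, -6, -3, 0, 3, 6}, so |A + A| = 7. Thus K = 7/4. Here |A + A| = 2|A| − 1 = 7, the minimum possible — so K = 7/4 is minimal, which holds iff A is an arithmetic progression.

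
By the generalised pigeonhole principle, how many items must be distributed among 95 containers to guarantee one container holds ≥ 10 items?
n = (10 − 1)·95 + 1 = 856

By the generalised pigeonhole principle, to guarantee some box contains ≥ r objects we need more than (r − 1) · k objects total. Threshold: n = (r − 1) · k + 1. With r = 10 and k = 95: n = 9 · 95 + 1 = 855 + 1 = 856. For n = 855 = 9 · 95, we can put exactly 9 objects in every box, avoiding 10 in any single one — so 856 is tight.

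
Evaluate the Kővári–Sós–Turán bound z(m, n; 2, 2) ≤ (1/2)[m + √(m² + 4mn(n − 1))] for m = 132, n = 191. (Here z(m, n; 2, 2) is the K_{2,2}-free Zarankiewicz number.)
z(132, 191; 2, 2) ≤ (1/2)[132 + √(132² + 4·132·191·190)] = (1/2)[132 + √19178544] = 2255.6657

Kővári–Sós–Turán: let r_1, ..., r_132 be the row sums and z = Σ r_i the total number of 1s. Each pair of columns can share at most one row with both entries 1 (else a 2×2 all-ones block appears), so Σ_i C(r_i, 2) ≤ C(191, 2) = 18145. By convexity Σ_i C(r_i, 2) ≥ 132·C(z/132, 2) = z(z − 132)/(2·132), giving z² − 132z − 132·191·190 ≤ 0 and hence z ≤ (1/2)[132 + √(17424 + 4·4790280)] = (1/2)[132 + √19178544] ≈ (1/2)(132 + 4379.3315) = 2255.6657.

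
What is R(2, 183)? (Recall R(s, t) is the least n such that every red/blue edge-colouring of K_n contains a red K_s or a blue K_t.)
R(2, 183) = 183

R(2, k) = k for all k ≥ 2: in a 2-colouring of K_k, either some edge is red (a red K_2) or all edges are blue (a blue K_k). And K_{182} coloured all-blue has no blue K_183, so R(2, 183) > 182. Hence R(2, 183) = 183.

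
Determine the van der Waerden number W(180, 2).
W(180, 2) = 180 + 1 = 181

A 2-term AP is any pair of integers, so a monochromatic 2-AP exists iff some colour is used at least twice. With 180 colours, the colouring i ↦ i on {1, ..., 180} uses each colour once, avoiding any monochromatic pair, so W(180, 2) > 180. For {1, ..., 181}, pigeonhole forces two integers of the same colour, which form a monochromatic 2-AP. Hence W(180, 2) = 181.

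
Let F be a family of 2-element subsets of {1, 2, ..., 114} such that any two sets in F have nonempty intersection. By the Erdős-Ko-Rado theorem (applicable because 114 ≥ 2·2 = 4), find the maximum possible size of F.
max |F| = C(113, 1) = 113

The Erdős-Ko-Rado theorem states: for n ≥ 2k, an intersecting family of k-subsets of an n-element set has size at most C(n − 1, k − 1), with equality for 'star' families {A ⊆ [n] : |A| = k, i ∈ A} (fix an element i). For n = 114, k = 2: C(113, 1) = 113.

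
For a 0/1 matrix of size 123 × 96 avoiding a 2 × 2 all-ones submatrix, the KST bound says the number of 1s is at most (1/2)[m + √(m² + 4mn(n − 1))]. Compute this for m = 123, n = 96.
z(123, 96; 2, 2) ≤ (1/2)[123 + √(123² + 4·123·96·95)] = (1/2)[123 + √4502169] = 1122.4158

Kővári–Sós–Turán: let r_1, ..., r_123 be the row sums and z = Σ r_i the total number of 1s. Each pair of columns can share at most one row with both entries 1 (else a 2×2 all-ones block appears), so Σ_i C(r_i, 2) ≤ C(96, 2) = 4560. By convexity Σ_i C(r_i, 2) ≥ 123·C(z/123, 2) = z(z − 123)/(2·123), giving z² − 123z − 123·96·95 ≤ 0 and hence z ≤ (1/2)[123 + √(15129 + 4·1121760)] = (1/2)[123 + √4502169] ≈ (1/2)(123 + 2121.8315) = 1122.4158.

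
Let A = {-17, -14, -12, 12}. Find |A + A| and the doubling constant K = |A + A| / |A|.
K = |A + A| / |A| = 10/4 = 5/2

Enumerate A + A = {a + b : a, b ∈ A}. With |A| = 4, there are |A|^2 = 16 ordered sum pairs; collecting distinct values, A + A = {-34, -31, -29, -28, -26, -24, -5, -2, 0, 24}, so |A + A| = 10. Thus K = 10/4 = 5/2. For comparison, the minimum possible |A + A| over all 4-element sets is 2·4 − 1 = 7 (so min K = 7/4), attained only by arithmetic progressions.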